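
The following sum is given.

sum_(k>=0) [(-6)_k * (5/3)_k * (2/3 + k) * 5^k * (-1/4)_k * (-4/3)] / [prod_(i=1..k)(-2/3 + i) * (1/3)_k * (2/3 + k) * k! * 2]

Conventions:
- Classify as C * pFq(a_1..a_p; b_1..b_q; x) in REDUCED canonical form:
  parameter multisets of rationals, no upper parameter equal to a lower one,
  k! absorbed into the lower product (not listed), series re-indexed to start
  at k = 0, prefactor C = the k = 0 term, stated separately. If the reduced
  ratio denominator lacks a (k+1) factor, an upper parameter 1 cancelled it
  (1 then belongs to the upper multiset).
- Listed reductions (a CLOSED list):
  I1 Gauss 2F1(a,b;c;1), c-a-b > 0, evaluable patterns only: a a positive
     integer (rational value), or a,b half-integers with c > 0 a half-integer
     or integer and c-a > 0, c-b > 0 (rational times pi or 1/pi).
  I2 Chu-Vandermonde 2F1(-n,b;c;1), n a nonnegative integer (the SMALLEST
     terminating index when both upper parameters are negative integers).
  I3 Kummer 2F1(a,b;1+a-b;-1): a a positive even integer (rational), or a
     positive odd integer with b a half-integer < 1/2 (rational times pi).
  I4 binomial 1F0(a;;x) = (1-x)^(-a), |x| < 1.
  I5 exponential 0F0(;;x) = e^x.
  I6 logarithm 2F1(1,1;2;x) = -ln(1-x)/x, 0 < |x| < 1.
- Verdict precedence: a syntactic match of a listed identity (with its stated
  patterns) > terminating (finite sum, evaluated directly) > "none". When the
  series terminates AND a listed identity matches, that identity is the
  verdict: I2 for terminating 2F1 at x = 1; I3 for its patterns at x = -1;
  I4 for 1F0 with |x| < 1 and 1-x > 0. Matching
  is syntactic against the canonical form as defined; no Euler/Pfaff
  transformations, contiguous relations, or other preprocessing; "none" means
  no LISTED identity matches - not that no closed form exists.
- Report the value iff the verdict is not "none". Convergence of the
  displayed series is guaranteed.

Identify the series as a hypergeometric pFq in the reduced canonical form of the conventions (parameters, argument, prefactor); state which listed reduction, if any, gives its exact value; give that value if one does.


At argument 5: a 3F2 with upper {-6, -1/4, 5/3}, lower {1/3, 1/3}, scaled by C = -2/3. Verdict: terminating - upper parameter -6 makes this a finite sum (last index 6), evaluated exactly. Sum: 42263864311817/1860698112.

First insight: x = 5 and the constant factors (prefactor -2/3) combine into one prefactor.
Term ratio: r(k) = 5 * (k-6) (k-1/4) (k+5/3) / [(k+1/3) (k+1/3) (k+1)] - poly over poly, x = 5 from leading terms; C = -2/3 at k = 0.


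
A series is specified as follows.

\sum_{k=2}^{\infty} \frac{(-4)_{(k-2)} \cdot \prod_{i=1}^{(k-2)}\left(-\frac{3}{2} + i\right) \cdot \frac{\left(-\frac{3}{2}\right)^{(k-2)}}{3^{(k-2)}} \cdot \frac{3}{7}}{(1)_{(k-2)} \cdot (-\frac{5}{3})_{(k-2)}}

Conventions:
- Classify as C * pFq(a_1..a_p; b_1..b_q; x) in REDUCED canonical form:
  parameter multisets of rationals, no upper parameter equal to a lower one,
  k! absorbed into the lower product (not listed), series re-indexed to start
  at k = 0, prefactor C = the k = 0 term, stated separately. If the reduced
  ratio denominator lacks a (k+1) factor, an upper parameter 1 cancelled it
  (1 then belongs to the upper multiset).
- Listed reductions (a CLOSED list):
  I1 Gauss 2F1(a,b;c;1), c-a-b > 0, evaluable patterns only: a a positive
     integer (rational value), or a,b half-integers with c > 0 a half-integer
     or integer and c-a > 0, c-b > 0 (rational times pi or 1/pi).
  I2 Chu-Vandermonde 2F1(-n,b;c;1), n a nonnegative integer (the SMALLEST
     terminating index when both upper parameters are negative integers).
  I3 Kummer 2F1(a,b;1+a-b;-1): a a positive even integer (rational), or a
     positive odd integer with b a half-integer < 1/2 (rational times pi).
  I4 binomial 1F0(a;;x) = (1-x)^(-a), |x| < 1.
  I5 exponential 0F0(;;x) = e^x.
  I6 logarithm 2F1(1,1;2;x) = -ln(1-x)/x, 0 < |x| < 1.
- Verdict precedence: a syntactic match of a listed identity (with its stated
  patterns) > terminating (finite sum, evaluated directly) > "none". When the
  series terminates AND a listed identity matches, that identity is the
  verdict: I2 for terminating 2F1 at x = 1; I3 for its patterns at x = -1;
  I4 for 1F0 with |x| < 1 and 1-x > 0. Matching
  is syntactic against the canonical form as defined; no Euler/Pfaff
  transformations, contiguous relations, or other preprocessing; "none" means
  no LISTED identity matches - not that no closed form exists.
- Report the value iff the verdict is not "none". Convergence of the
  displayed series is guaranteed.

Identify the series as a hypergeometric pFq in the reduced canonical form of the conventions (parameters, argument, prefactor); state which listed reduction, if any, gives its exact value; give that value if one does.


The series (x = -\frac{1}{2}) is 2F1: upper {-4, -\frac{1}{2}}, lower {-\frac{5}{3}}, prefactor \frac{3}{7}. Verdict: terminating - upper parameter -4 makes this a finite sum (last index 4), evaluated exactly. Exact value: \frac{19587}{71680}.

First insight: x = -\frac{1}{2} and the running product (prefactor 3/7) telescopes to a rising factorial.
Term ratio: r(k) = -\frac{1}{2} * (k-4) (k-\frac{1}{2}) / [(k-\frac{5}{3}) (k+1)] - poly over poly, x = -\frac{1}{2} from leading terms; C = \frac{3}{7} at k = 0.


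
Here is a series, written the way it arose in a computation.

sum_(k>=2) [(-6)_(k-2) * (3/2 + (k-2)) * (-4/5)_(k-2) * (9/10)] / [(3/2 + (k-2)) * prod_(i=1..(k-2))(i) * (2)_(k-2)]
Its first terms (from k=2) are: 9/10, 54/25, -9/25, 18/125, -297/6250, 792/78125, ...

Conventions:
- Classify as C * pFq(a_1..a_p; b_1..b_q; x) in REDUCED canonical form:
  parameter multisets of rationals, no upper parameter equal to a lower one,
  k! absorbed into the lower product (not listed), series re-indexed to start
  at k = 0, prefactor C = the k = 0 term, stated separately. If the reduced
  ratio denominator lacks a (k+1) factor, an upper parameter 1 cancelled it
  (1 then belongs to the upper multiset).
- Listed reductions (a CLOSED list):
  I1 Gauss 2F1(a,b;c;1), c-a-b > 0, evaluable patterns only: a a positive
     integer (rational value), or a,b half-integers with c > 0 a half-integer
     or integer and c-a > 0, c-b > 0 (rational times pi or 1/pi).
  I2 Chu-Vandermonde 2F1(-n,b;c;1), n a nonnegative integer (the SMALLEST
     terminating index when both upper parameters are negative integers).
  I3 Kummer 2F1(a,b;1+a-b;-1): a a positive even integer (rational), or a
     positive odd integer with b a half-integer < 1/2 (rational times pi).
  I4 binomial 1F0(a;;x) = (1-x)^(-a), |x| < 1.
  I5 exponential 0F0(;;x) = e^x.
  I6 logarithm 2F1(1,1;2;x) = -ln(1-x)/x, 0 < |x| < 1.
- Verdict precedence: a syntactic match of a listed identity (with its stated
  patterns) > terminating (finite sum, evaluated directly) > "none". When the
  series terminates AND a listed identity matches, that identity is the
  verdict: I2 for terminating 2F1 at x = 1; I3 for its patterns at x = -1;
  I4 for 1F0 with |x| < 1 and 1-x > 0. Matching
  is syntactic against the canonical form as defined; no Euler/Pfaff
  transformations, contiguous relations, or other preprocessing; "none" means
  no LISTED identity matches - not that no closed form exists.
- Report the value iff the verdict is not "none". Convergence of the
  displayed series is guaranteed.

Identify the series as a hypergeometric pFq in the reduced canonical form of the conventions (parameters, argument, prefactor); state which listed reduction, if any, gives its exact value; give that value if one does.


Reduced: x = 1, 2F1, upper = {-6, -4/5}, lower = {2}, C = 9/10. Verdict: Vandermonde's identity (I2) fires (terminating 2F1 at x = 1 with n = 6, b = -4/5, c = 2). Hence: 1095939/390625.

Structural cue: with t_0 = 9/10, striking the common factor k + 3/2 reduces the term (prefactor 9/10).
Step ratio: r(k) = 1 * (k-6) (k-4/5) / [(k+2) (k+1)] - poly over poly, x = 1 from leading terms; C = 9/10 at k = 0.


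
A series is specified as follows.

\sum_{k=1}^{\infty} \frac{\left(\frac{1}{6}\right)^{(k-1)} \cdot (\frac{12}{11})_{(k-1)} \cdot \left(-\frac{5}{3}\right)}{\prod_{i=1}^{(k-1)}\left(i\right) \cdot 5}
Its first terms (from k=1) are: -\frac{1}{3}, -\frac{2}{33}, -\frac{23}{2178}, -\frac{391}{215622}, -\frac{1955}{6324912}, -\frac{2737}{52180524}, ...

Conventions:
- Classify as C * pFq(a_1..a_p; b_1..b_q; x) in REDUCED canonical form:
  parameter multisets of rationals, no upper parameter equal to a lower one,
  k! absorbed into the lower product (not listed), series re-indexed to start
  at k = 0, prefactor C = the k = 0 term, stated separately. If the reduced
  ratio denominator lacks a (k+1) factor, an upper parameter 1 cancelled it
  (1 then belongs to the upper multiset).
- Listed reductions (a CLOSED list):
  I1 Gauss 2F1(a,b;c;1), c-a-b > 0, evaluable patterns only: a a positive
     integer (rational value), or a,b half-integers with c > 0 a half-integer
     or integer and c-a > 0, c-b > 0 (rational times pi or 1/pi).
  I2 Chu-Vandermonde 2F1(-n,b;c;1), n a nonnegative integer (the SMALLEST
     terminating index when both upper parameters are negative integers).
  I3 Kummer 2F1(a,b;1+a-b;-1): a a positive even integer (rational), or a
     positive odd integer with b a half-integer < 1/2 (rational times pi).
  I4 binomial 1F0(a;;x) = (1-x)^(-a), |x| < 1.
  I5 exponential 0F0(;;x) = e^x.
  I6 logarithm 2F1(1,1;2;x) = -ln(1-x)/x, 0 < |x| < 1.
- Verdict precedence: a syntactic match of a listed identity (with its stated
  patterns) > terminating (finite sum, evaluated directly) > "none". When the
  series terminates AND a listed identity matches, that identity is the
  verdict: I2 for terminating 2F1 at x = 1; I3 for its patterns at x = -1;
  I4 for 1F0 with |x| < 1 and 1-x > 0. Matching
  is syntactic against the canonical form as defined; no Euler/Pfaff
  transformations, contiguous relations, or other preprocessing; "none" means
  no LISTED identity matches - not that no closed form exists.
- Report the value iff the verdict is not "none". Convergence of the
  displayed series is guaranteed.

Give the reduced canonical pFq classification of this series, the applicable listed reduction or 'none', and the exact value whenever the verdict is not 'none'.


Classification (C = -\frac{1}{3}): 1F0 with upper {\frac{12}{11}}, lower {-}, argument x = \frac{1}{6}. Verdict: binomial (I4) matches (the 1F0 binomial series: exponent -12/11, x = \frac{1}{6}). Hence: \left(-\frac{1}{3}\right) \cdot \left(\frac{5}{6}\right)^{-\frac{12}{11}}.

The tell: from the first term -\frac{1}{3}: the product of the first k integers (prefactor -1/3) is k!.
Adjacent-term ratio: r(k) = \frac{1}{6} * (k+\frac{12}{11}) / [(k+1)] - poly over poly, x = \frac{1}{6} from leading terms; C = -\frac{1}{3} at k = 0.


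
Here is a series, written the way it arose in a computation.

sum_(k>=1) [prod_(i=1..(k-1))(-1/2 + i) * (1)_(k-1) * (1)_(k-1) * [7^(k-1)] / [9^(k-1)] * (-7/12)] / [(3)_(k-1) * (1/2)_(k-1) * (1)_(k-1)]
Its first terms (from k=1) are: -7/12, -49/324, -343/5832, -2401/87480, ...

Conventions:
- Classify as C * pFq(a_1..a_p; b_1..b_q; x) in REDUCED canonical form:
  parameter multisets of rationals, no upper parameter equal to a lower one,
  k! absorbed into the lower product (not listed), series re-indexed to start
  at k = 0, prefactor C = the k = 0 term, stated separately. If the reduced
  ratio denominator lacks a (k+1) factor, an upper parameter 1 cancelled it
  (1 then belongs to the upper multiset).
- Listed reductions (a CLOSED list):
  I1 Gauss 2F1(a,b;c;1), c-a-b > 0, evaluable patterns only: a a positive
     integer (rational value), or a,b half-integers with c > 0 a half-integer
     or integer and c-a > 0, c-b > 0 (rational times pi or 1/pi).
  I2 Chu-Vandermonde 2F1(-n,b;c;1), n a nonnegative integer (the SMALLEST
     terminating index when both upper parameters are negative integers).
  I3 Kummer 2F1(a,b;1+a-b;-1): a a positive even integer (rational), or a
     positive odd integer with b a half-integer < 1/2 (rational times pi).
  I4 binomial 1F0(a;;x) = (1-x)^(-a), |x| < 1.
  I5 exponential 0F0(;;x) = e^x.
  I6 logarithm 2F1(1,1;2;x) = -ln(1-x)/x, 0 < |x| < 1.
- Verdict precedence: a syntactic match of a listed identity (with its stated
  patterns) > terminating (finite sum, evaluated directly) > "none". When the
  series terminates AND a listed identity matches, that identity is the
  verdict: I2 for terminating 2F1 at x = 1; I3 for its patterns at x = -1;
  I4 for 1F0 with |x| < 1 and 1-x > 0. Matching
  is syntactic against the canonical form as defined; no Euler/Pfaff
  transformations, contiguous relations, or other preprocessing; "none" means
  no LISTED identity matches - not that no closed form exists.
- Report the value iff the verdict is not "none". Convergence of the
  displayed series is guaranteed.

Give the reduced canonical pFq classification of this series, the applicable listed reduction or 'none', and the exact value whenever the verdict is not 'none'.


This is -7/12 * 2F1(1, 1; 3; 7/9) in reduced canonical form. Verdict: none - this 2F1 at x = 7/9 matches no listed pattern, and upper {1, 1} holds no stopper.

Key observation: t_0 being -7/12, (1)_k (prefactor -7/12) is k! itself.
Adjacent-term ratio: r(k) = (7/9) * (k+1) (k+1) / [(k+3) (k+1)] - rational in k, leading ratio (7/9); with t_0 = -7/12, classification follows.


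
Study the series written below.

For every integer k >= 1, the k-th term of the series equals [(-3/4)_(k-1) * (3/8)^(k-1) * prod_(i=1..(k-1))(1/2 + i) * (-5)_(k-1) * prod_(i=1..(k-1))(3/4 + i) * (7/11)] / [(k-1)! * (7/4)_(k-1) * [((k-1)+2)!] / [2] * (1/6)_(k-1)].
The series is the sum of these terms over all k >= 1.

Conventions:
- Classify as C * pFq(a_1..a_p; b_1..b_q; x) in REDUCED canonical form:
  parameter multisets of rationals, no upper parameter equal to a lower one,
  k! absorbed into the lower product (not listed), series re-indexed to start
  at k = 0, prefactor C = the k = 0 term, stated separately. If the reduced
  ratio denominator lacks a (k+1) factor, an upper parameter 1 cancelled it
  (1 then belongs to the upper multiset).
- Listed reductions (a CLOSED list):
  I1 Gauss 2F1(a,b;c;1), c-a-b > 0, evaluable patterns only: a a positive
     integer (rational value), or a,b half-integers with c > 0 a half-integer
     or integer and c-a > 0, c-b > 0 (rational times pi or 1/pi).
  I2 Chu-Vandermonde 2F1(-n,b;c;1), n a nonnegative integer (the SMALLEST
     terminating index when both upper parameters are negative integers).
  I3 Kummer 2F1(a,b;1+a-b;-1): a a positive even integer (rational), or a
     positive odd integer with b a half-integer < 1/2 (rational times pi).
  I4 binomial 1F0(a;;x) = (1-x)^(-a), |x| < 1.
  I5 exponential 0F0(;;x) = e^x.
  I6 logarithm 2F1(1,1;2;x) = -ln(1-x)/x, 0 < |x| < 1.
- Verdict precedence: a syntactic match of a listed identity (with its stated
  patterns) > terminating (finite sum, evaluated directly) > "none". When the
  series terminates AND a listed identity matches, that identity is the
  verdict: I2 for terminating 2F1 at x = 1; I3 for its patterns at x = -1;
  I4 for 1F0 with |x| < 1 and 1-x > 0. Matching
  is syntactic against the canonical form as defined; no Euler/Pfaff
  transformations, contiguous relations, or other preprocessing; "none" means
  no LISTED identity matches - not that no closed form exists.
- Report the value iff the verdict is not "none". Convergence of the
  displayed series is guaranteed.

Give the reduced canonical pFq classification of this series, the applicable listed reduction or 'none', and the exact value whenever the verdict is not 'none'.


At argument 3/8: a 3F2 with upper {-5, -3/4, 3/2}, lower {1/6, 3}, scaled by C = 7/11. Verdict: terminating - the sum ends at index 5 because -5 is a negative integer; exact evaluation follows. Exact value: 11262104703287/3646695669760.

Key step: x = (3/8) and the running product (C = 7/11) telescopes to a rising factorial.
Adjacent-term ratio: r(k) = (3/8) * (k-5) (k-3/4) (k+3/2) / [(k+1/6) (k+3) (k+1)] - rational in k. x = (3/8); t_0 = 7/11; negate the roots.


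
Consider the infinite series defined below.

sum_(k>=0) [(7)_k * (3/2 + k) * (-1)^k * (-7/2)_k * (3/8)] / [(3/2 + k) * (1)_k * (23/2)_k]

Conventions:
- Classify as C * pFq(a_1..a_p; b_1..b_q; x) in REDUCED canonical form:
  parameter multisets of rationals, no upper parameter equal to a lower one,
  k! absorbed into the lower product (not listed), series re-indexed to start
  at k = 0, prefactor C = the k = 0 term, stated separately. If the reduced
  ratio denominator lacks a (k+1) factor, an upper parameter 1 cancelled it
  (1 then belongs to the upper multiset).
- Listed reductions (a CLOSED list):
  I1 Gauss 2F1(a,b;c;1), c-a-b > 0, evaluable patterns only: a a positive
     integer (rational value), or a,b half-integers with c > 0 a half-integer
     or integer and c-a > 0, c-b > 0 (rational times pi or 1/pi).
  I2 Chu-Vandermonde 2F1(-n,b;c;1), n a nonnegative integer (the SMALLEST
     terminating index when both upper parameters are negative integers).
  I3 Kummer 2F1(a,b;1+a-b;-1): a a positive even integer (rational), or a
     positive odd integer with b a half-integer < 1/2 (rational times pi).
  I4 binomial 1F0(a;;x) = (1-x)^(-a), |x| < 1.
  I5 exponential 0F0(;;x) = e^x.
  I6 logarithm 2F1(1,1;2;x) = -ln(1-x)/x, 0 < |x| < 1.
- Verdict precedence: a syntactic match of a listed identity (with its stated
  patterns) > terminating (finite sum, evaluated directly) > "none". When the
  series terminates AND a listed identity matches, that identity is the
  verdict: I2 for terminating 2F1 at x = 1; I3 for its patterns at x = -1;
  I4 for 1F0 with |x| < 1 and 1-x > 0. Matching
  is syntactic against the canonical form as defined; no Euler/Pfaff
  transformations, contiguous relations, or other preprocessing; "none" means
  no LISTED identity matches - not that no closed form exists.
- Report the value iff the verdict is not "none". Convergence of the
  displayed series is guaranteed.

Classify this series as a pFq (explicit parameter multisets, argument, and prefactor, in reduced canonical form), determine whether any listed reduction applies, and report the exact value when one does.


Reduced: x = -1, 2F1, upper = {-7/2, 7}, lower = {23/2}, C = 3/8. Verdict: the Kummer evaluation I3 matches (x = -1; c = 23/2 equals 1+a-b for upper {-7/2, 7}: listed pattern). Value: (43648605/67108864) * pi.

First insight: with t_0 = 3/8, striking the common factor k + 3/2 reduces the term (C = 3/8, x = -1).
Ratio: r(k) = (-1) * (k-7/2) (k+7) / [(k+23/2) (k+1)] ; factor over Q: parameters, x = (-1), and C = 3/8.


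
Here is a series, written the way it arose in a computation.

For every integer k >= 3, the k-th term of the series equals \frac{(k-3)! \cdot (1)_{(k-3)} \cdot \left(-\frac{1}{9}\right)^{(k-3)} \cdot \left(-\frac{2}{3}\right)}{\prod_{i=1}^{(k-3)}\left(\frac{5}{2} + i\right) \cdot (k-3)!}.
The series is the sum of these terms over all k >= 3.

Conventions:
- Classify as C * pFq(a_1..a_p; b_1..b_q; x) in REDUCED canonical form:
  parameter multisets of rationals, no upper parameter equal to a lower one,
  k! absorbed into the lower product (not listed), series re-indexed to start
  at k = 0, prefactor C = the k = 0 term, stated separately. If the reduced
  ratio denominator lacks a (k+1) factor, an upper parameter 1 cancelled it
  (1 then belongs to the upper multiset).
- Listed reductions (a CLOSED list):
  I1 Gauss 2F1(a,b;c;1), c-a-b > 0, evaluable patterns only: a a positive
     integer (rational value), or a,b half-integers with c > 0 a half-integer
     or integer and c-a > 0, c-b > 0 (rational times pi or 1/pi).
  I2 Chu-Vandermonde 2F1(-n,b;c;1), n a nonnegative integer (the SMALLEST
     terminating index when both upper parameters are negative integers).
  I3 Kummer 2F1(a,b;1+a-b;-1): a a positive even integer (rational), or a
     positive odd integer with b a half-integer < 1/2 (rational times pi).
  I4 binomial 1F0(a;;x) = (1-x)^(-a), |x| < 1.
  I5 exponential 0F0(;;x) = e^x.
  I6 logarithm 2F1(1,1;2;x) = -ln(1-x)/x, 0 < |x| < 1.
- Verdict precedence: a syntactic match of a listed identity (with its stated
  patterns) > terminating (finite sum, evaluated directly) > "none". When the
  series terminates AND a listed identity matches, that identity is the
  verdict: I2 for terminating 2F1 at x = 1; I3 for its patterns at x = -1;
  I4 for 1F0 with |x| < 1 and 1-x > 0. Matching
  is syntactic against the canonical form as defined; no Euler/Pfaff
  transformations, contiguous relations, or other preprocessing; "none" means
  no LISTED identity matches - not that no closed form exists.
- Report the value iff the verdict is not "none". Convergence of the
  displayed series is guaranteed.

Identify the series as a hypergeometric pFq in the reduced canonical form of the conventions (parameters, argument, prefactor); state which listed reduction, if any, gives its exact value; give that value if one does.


Reduced: x = -\frac{1}{9}, 2F1, upper = {1, 1}, lower = {\frac{7}{2}}, C = -\frac{2}{3}. Verdict: none here - no I1-I6 shape fits x = -\frac{1}{9} with lower {\frac{7}{2}}.

First insight: x = -\frac{1}{9} and the lower running product (prefactor -2/3) is a rising factorial.
Term ratio: r(k) = -\frac{1}{9} * (k+1) (k+1) / [(k+\frac{7}{2}) (k+1)] - rational; roots negated = parameters, x = -\frac{1}{9}, C = -\frac{2}{3}.


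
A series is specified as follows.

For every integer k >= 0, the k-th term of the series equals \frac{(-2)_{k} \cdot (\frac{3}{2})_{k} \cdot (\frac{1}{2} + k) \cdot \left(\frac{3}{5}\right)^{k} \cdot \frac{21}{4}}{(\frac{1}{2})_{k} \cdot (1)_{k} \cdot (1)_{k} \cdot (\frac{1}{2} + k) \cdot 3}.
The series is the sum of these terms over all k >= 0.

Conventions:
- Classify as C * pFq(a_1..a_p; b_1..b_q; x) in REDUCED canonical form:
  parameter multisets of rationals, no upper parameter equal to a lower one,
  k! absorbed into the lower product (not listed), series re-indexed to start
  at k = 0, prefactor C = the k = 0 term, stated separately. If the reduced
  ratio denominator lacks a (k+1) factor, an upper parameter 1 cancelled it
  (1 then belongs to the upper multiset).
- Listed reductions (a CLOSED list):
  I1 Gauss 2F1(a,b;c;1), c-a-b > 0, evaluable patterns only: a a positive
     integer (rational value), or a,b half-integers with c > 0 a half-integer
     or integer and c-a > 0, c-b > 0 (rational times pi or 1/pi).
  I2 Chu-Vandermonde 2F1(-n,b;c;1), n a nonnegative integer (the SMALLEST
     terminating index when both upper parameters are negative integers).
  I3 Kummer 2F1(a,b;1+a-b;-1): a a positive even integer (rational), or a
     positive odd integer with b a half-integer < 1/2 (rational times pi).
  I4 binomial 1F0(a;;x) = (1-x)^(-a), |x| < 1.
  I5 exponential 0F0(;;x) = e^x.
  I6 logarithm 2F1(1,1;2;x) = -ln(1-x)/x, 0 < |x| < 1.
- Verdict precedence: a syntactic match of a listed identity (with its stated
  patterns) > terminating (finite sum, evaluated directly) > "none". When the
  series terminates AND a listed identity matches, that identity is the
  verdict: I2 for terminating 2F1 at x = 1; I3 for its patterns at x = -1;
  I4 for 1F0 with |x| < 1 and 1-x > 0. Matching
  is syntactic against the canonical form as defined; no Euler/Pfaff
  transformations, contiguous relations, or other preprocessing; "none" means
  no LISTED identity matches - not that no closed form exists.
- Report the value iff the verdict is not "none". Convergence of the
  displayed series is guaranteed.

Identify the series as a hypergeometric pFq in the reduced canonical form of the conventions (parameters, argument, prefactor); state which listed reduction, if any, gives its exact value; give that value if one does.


First insight: t_0 = \frac{7}{4} here, and k + 1/2 divides numerator and denominator alike; C = 7/4, x = 3/5 after cancelling.
Consecutive-term ratio: r(k) = \frac{3}{5} * (k-2) (k+\frac{3}{2}) / [(k+\frac{1}{2}) (k+1) (k+1)] ; factor over Q: parameters, x = \frac{3}{5}, and C = \frac{7}{4}.

Canonical form: C = \frac{7}{4} times 2F2 with upper {-2, \frac{3}{2}}, lower {\frac{1}{2}, 1}, x = \frac{3}{5}. Verdict: terminating - upper -2 stops the sum at k = 2; the 3 terms are added exactly. Value: -\frac{119}{40}.


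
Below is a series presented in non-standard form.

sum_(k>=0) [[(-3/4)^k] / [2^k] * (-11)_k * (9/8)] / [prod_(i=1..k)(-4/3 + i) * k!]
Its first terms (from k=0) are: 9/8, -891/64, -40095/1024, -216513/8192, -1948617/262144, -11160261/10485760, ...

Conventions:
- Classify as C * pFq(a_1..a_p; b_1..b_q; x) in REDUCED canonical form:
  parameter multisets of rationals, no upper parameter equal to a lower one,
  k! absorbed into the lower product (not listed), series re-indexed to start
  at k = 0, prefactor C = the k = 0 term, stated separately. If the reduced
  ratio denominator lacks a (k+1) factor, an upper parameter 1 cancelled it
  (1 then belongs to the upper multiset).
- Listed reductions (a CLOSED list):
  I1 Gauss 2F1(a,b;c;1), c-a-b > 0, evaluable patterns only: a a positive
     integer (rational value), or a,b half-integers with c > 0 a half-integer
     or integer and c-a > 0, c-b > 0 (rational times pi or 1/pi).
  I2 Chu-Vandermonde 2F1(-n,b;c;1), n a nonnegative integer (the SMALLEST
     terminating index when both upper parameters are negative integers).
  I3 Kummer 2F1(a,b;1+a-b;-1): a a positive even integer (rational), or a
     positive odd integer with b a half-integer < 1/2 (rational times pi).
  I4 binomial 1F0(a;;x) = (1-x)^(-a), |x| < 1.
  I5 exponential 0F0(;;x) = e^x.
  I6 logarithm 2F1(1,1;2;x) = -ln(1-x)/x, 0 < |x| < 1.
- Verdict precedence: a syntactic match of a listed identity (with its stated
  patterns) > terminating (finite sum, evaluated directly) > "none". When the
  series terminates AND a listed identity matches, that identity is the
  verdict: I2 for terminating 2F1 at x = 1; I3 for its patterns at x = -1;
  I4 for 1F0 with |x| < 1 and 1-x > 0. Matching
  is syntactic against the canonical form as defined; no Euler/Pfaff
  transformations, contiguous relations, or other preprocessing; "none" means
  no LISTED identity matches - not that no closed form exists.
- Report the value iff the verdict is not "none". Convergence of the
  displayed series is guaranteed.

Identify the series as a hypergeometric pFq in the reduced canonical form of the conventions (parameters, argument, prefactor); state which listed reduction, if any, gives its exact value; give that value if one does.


Classification (C = 9/8): 1F1 with upper {-11}, lower {-1/3}, argument x = -3/8. Verdict: terminating - the sum ends at index 11 because -11 is a negative integer; exact evaluation follows. Value: -4770825058318514291739/54856394328349081600.

Key observation: x = (-3/8) and the lower running product (C = 9/8) is a rising factorial.
Term ratio: r(k) = (-3/8) * (k-11) / [(k-1/3) (k+1)] ; factor over Q: parameters, x = (-3/8), and C = 9/8.


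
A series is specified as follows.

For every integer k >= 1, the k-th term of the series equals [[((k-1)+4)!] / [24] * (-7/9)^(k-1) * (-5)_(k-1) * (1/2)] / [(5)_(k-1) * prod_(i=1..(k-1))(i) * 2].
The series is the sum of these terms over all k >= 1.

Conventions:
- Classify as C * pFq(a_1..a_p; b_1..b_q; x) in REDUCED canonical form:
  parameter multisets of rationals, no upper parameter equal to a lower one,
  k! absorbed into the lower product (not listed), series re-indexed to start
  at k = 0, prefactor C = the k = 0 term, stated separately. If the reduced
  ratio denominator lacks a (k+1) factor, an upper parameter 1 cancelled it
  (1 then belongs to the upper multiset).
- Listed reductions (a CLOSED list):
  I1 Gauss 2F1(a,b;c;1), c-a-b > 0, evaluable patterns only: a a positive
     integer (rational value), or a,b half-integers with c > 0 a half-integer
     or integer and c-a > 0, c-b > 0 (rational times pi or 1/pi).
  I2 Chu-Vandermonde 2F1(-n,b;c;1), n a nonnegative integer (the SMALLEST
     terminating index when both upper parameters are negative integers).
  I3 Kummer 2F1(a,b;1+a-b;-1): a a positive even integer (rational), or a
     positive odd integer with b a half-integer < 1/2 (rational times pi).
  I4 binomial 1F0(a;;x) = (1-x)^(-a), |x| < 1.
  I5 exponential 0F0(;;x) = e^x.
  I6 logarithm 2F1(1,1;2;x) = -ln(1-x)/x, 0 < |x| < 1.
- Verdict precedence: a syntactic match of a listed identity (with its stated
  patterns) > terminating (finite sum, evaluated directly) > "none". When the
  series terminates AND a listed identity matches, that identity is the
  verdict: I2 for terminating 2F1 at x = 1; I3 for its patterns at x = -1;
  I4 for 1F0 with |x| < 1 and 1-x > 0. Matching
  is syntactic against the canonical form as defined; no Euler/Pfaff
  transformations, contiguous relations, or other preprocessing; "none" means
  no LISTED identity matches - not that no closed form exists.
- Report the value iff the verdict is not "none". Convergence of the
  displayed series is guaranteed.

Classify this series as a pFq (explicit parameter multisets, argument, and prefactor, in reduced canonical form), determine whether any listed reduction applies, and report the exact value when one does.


Canonical form: C = 1/4 times 1F0 with upper {-5}, lower {-}, x = -7/9. Verdict: binomial (I4) matches (the 1F0 binomial series: exponent 5, x = -7/9). Its exact value is 262144/59049.

First insight: t_0 = 1/4 here, and the parameter 5 appears in both the upper and lower lists and cancels.
Consecutive-term ratio: r(k) = (-7/9) * (k-5) / [(k+1)] ; factor over Q: parameters, x = (-7/9), and C = 1/4.


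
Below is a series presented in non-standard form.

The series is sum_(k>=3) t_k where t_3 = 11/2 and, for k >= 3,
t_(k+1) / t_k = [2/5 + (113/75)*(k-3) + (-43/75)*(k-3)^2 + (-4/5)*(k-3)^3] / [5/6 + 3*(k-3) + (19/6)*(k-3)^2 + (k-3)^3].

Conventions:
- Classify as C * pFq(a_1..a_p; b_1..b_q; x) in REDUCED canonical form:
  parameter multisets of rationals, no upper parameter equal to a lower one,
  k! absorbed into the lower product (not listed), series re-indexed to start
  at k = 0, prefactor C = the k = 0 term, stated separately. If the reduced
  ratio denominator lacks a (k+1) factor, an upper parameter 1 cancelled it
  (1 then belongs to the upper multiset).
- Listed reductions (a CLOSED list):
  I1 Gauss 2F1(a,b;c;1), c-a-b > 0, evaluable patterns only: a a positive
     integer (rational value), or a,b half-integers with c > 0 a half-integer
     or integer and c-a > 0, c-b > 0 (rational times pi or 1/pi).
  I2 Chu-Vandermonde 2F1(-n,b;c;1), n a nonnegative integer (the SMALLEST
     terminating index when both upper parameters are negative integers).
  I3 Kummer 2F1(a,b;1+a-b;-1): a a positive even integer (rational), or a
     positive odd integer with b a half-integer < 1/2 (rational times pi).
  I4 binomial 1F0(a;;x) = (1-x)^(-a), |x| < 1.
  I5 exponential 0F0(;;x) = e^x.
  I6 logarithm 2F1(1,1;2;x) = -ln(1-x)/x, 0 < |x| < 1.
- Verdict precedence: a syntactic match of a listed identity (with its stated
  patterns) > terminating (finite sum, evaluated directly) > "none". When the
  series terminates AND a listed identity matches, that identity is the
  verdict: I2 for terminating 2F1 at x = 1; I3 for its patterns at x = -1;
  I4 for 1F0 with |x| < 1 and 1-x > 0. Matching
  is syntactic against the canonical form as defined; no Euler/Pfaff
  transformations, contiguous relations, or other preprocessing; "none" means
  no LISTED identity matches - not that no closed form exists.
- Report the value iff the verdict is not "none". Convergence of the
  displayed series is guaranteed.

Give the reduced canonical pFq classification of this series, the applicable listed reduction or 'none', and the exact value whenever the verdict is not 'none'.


At argument -4/5: a 2F1 with upper {-6/5, 1/4}, lower {1/2}, scaled by C = 11/2. Verdict: none (x = -4/5): each listed identity misses the multisets {-6/5, 1/4} ; {1/2}.

First insight: from the first term 11/2: roots of the ratio polynomials (C = 11/2, x = -4/5) are the negated parameters.
Ratio: r(k) = (-4/5) * (k-6/5) (k+1/4) / [(k+1/2) (k+1)] - rational; roots negated = parameters, x = (-4/5), C = 11/2.


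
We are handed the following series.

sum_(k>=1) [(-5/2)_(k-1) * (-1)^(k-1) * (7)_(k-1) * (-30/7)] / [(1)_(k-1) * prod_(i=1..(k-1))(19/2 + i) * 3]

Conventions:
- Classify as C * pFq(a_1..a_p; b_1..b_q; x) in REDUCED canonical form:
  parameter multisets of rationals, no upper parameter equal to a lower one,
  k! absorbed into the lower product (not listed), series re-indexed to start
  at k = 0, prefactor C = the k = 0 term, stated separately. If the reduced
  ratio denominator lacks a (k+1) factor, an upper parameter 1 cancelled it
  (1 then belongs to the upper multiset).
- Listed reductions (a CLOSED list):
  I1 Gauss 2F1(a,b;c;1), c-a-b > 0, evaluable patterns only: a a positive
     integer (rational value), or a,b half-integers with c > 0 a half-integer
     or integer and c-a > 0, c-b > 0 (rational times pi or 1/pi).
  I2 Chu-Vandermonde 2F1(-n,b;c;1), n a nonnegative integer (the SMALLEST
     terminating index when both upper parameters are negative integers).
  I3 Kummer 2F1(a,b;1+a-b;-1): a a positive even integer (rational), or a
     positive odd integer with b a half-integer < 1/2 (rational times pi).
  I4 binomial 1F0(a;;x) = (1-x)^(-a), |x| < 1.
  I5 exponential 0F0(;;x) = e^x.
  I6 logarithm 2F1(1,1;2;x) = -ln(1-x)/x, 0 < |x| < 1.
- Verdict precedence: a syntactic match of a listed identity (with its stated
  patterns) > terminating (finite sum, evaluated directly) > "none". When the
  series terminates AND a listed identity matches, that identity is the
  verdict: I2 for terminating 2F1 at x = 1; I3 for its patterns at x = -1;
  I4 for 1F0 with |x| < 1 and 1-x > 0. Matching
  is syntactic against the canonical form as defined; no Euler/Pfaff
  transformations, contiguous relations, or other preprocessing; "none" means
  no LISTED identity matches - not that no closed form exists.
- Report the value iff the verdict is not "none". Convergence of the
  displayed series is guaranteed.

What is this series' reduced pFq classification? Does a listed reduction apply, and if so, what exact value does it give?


Classification (C = -10/7): 2F1 with upper {-5/2, 7}, lower {21/2}, argument x = -1. Verdict: the Kummer evaluation I3 fires (x = -1; c = 21/2 equals 1+a-b for upper {-5/2, 7}: listed pattern). Exact value: (-3464175/2097152) * pi.

Key observation: with t_0 = -10/7, the constant factors (prefactor -10/7) combine into one prefactor.
Consecutive-term ratio: r(k) = (-1) * (k-5/2) (k+7) / [(k+21/2) (k+1)] - poly over poly, x = (-1) from leading terms; C = -10/7 at k = 0.


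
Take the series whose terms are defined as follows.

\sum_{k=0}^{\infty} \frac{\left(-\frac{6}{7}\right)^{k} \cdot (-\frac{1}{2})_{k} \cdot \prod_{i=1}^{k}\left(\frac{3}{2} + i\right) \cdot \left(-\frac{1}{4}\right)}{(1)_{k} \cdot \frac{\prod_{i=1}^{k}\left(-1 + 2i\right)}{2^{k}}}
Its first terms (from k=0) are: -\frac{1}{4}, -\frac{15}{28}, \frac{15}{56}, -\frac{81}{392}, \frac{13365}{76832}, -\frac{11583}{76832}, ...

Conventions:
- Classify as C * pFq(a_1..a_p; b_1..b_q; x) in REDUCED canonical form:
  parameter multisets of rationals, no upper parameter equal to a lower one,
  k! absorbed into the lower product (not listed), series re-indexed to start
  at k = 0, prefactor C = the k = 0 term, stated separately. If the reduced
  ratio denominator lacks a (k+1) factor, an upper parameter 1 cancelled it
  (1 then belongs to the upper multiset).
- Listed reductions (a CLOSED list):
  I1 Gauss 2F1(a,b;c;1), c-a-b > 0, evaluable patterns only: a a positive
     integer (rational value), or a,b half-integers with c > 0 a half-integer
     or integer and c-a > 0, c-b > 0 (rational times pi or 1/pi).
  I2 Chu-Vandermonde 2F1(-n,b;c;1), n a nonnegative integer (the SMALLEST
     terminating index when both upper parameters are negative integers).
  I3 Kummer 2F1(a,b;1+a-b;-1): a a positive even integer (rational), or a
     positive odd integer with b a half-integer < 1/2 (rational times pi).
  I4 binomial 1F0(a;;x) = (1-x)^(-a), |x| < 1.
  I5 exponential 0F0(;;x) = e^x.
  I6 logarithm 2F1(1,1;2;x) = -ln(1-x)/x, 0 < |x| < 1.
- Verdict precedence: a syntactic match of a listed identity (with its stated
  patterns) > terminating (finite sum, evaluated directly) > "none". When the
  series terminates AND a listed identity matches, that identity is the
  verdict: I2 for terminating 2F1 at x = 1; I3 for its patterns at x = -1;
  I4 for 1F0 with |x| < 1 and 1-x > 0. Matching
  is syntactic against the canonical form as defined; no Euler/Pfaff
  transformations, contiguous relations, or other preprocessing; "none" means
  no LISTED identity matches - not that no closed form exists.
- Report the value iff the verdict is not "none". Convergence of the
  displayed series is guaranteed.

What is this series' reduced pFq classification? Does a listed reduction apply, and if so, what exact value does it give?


Prefactor -\frac{1}{4}, argument -\frac{6}{7}: 2F1 with upper {-\frac{1}{2}, \frac{5}{2}} over lower {\frac{1}{2}}. Verdict: none - at argument -\frac{6}{7} the multisets {-\frac{1}{2}, \frac{5}{2}} ; {\frac{1}{2}} match no listed identity.

Key observation: with t_0 = -\frac{1}{4}, the running product (prefactor -1/4) telescopes to a rising factorial.
Adjacent-term ratio: r(k) = -\frac{6}{7} * (k-\frac{1}{2}) (k+\frac{5}{2}) / [(k+\frac{1}{2}) (k+1)] - poly over poly, x = -\frac{6}{7} from leading terms; C = -\frac{1}{4} at k = 0.


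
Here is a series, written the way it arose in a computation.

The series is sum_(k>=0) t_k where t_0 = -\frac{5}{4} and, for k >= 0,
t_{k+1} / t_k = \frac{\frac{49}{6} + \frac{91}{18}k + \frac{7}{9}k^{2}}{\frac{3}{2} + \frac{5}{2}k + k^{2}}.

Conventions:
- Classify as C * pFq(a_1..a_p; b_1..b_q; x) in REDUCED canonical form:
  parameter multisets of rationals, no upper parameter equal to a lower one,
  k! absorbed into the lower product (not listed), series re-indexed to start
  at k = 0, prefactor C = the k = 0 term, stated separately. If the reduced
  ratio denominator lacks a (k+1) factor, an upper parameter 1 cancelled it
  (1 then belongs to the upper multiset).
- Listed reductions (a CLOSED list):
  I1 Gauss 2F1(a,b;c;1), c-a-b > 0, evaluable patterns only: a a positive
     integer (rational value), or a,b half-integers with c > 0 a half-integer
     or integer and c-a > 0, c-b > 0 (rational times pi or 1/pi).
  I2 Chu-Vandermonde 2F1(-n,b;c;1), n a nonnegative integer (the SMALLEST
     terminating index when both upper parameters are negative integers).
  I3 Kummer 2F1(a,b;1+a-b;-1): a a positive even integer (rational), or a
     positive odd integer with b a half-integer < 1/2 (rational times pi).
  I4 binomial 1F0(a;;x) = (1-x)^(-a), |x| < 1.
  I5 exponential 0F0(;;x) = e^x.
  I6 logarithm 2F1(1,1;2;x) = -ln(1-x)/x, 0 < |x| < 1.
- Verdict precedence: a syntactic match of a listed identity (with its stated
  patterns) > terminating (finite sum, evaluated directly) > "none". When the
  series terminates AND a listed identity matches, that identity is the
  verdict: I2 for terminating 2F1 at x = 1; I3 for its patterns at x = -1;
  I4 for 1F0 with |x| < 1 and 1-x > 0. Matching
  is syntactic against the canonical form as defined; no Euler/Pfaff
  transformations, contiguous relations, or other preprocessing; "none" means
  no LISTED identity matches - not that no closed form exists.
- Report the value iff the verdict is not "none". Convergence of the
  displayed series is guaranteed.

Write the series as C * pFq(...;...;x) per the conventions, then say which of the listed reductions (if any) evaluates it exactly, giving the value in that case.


Classification (C = -\frac{5}{4}): 2F1 with upper {3, \frac{7}{2}}, lower {\frac{3}{2}}, argument x = \frac{7}{9}. Verdict: none. Every listed pattern misses the 2F1 form at \frac{7}{9}, upper {3, \frac{7}{2}}.

Structural cue: t_0 = -\frac{5}{4} here, and factor the ratio over Q (C = -5/4, x = 7/9): negated roots = parameters.
Consecutive-term ratio: r(k) = \frac{7}{9} * (k+3) (k+\frac{7}{2}) / [(k+\frac{3}{2}) (k+1)] - rational; roots negated = parameters, x = \frac{7}{9}, C = -\frac{5}{4}.


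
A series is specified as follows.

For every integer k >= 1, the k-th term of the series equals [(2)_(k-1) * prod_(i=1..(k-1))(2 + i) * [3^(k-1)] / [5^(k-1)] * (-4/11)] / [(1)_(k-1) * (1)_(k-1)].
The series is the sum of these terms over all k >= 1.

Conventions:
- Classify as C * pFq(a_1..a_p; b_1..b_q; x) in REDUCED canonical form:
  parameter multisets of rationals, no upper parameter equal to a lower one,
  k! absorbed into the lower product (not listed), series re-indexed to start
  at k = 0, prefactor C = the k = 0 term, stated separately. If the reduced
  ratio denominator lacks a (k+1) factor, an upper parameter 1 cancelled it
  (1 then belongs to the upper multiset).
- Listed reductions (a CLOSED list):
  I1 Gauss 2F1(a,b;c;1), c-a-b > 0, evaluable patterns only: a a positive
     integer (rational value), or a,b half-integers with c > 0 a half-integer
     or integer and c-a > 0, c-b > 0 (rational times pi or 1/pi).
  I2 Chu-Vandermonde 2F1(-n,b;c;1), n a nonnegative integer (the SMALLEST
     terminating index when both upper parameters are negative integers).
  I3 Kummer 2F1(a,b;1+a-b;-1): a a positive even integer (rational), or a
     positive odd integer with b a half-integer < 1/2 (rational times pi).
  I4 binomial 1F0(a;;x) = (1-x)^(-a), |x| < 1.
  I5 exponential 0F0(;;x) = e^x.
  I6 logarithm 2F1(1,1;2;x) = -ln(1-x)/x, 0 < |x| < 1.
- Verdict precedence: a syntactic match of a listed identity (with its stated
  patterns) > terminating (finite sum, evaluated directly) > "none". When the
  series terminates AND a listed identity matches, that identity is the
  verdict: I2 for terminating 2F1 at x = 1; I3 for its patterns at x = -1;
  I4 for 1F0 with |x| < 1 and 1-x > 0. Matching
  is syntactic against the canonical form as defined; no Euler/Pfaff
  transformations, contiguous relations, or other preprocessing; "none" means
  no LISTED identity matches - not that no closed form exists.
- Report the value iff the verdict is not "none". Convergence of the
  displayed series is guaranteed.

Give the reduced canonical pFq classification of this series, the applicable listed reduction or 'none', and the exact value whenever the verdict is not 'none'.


Classification (C = -4/11): 2F1 with upper {2, 3}, lower {1}, argument x = 3/5. Verdict: no listed reduction: x = 3/5 and upper {2, 3} fail every I1-I6 pattern.

The tell: with t_0 = -4/11, (1)_k (prefactor -4/11) is k! itself.
Adjacent-term ratio: r(k) = (3/5) * (k+2) (k+3) / [(k+1) (k+1)] - rational in k. x = (3/5); t_0 = -4/11; negate the roots.
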